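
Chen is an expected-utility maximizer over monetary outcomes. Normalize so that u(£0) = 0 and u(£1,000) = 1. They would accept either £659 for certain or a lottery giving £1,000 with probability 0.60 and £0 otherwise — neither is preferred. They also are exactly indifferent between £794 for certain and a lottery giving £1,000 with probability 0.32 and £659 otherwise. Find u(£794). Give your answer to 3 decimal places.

The first gamble pins u(£659): it must equal 0.60·1 + 0.40·0 = 0.60.
The second indifference gives u(£794) = 0.32·u(£1,000) + 0.68·u(£659) = 0.32·1.00 + 0.68·0.60 = 0.7280.

0.728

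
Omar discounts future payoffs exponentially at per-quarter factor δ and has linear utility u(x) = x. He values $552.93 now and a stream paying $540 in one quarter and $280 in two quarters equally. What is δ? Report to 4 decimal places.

The stream is worth 540δ + 280δ² today, so 540δ + 280δ² = 552.93.
Rearranged: 280δ² + 540δ − 552.93 = 0.
δ = (−540 + √(540² + 4·280·552.93)) / (2·280) = (−540 + √910881.60) / 560 ≈ 0.7400.

δ ≈ 0.7400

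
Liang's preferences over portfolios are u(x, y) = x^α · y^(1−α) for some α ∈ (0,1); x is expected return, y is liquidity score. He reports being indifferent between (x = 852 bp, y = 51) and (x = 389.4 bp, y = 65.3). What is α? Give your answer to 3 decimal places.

α ≈ 0.240

Set the two utilities equal: 852^α·51^(1−α) = 389.4^α·65.3^(1−α).
Taking logs: α·ln 852 + (1−α)·ln 51 = α·ln 389.4 + (1−α)·ln 65.3, i.e. α·0.782979 = (1−α)·0.247166.
Thus α·(1.030145) = 0.247166, so α = 0.247166/1.030145 ≈ 0.240.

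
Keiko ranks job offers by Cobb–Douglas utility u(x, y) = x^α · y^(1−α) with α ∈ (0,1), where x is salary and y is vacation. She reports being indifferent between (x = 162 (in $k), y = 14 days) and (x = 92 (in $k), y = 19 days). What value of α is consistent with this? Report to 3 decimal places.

Set the two utilities equal: 162^α·14^(1−α) = 92^α·19^(1−α).
Taking logs: α·ln 162 + (1−α)·ln 14 = α·ln 92 + (1−α)·ln 19, i.e. α·0.565808 = (1−α)·0.305382.
With A = 0.565808 and B = 0.305382: α·A = (1−α)·B, so α = B/(A+B) = 0.305382/0.871190 ≈ 0.351.

α ≈ 0.351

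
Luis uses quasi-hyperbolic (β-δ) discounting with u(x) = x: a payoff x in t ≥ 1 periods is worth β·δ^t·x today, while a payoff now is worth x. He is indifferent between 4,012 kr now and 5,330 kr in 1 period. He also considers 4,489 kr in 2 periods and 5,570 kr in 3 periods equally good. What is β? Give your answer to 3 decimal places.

The second indifference involves only future payoffs, so β cancels: β·δ^2·4489 = β·δ^3·5570, giving δ = 4489/5570 = 0.80592.
Now use the now-vs-future pair: 4012 = β·δ·5330 gives β = 4012/(0.80592·5330) ≈ 0.934.

β ≈ 0.934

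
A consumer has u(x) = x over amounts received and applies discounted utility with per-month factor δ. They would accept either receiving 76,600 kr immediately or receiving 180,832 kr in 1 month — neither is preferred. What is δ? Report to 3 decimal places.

δ ≈ 0.424

Equating discounted utilities: u(76600) = δ·u(180832) ⇒ δ = u(76600)/u(180832).
With u(x) = x: δ = 76600/180832 = 0.42360.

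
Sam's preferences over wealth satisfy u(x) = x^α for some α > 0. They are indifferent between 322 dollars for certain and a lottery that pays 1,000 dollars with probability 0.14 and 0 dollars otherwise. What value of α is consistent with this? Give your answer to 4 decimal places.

The lottery's expected utility is 0.14·u(1000) + 0.86·u(0) = 0.14·1000^α (since u(0) = 0 for α > 0).
Indifference: 322^α = 0.14·1000^α, so (322/1000)^α = 0.14.
Take logs: α = ln 0.14 / ln(322/1000) ≈ 1.735004.

α ≈ 1.7350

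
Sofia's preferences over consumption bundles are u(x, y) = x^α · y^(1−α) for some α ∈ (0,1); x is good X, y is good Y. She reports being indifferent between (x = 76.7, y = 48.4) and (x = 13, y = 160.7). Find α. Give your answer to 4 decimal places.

α ≈ 0.4034

Set the two utilities equal: 76.7^α·48.4^(1−α) = 13^α·160.7^(1−α).
(76.7/13)^α = (160.7/48.4)^(1−α); take logs: α·ln(76.7/13) = (1−α)·ln(160.7/48.4), i.e. α·1.7749524 = (1−α)·1.2000395.
With A = 1.7749524 and B = 1.2000395: α·A = (1−α)·B, so α = B/(A+B) = 1.2000395/2.9749919 ≈ 0.4034.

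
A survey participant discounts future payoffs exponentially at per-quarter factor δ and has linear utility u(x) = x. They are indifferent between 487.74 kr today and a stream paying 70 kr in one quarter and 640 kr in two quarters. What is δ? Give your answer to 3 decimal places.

δ ≈ 0.820

Present value of the stream is 70·δ + 640·δ². Indifference gives 70δ + 640δ² = 487.74.
So 640δ² + 70δ − 487.74 = 0.
The positive root is δ = [−70 + √(70² + 4·640·487.74)] / (2·640) = (−70 + 1119.605)/1280 ≈ 0.820.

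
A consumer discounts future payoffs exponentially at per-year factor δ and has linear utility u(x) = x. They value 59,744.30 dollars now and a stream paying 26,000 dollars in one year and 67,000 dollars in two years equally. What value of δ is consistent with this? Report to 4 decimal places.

The stream is worth 26000δ + 67000δ² today, so 26000δ + 67000δ² = 59744.30.
Rearranged: 67000δ² + 26000δ − 59744.30 = 0.
The positive root is δ = [−26000 + √(26000² + 4·67000·59744.30)] / (2·67000) = (−26000 + 129180.000)/134000 ≈ 0.7700.

δ ≈ 0.7700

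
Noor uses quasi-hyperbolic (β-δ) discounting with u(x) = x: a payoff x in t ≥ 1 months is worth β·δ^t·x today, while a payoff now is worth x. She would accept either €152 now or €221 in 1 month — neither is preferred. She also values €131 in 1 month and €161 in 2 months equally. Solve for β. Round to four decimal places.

β ≈ 0.8453

The second indifference involves only future payoffs, so β cancels: β·δ^1·131 = β·δ^2·161, giving δ = 131/161 = 0.81366.
The first indifference: 152 = β·δ·221, so β = 152/(δ·221) = 152/(0.81366·221) ≈ 0.8453.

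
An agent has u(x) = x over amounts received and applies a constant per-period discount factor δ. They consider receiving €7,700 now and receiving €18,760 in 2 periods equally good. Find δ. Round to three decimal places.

Equating discounted utilities: u(7700) = δ^2·u(18760) ⇒ δ^2 = u(7700)/u(18760).
With u(x) = x: δ^2 = 7700/18760 = 0.41045.
Hence δ = (0.41045)^(1/2) = 0.64066.

δ ≈ 0.641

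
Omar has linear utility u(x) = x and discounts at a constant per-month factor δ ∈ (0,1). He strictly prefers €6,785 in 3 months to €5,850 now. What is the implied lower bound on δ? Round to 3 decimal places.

Under u(x) = x this choice says 5850 < δ^3·6785.
So δ^3 > 5850/6785 = 0.86220; taking the cube root of both positive sides preserves the inequality.
δ > (5850/6785)^(1/3) ≈ 0.952.

δ > 0.952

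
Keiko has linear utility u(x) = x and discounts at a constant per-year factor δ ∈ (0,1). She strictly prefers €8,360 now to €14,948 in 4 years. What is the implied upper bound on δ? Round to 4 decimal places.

δ < 0.8648

Comparing present values: 8360 > δ^4·14948.
Dividing by 14948: δ^4 < 0.55927. Both sides are positive, so the 4th root keeps the direction.
δ < 0.55927^(1/4) = 0.8648.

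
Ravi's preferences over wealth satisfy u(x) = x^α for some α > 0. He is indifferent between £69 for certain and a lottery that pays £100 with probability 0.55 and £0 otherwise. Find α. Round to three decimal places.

α ≈ 1.611

The lottery's expected utility is 0.55·u(100) + 0.45·u(0) = 0.55·100^α (since u(0) = 0 for α > 0).
Setting u(69) equal to that: 69^α = 0.55·100^α ⇒ (69/100)^α = 0.55.
Taking logs: α·ln(69/100) = ln(0.55), so α = -0.597837 / -0.371064 ≈ 1.611.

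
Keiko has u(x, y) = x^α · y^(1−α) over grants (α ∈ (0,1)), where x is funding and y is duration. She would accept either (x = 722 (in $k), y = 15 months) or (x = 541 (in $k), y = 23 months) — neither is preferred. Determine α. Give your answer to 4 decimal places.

α ≈ 0.5969

The Cobb–Douglas utilities coincide, so 722^α·15^(1−α) = 541^α·23^(1−α).
Taking logs: α·ln 722 + (1−α)·ln 15 = α·ln 541 + (1−α)·ln 23, i.e. α·0.2886059 = (1−α)·0.4274440.
Thus α·(0.7160499) = 0.4274440, so α = 0.4274440/0.7160499 ≈ 0.5969.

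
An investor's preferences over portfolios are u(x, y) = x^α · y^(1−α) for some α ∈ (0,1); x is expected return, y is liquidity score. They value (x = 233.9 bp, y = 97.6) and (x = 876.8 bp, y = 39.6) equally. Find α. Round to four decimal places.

α ≈ 0.4057

Indifference: 233.9^α · 97.6^(1−α) = 876.8^α · 39.6^(1−α).
Taking logs: α·ln 233.9 + (1−α)·ln 97.6 = α·ln 876.8 + (1−α)·ln 39.6, i.e. α·-1.3213852 = (1−α)·-0.9020484.
So α/(1−α) = (-0.9020484)/(-1.3213852) = 0.6826536, and α = 0.6826536/1.6826536 ≈ 0.4057.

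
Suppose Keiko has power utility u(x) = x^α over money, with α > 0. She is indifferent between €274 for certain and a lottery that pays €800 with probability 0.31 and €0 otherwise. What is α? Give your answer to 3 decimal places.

α ≈ 1.093

Since u(0) = 0, the lottery's EU is 0.31·800^α.
Indifference: 274^α = 0.31·800^α, so (274/800)^α = 0.31.
Taking logs: α·ln(274/800) = ln(0.31), so α = -1.171183 / -1.071484 ≈ 1.093.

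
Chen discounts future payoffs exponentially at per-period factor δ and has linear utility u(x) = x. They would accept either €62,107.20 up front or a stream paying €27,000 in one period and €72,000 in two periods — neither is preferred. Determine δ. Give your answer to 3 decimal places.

δ ≈ 0.760

Equating present values: 62107.20 = 27000δ + 72000δ².
Rearranged: 72000δ² + 27000δ − 62107.20 = 0.
δ = (−27000 + √(27000² + 4·72000·62107.20)) / (2·72000) = (−27000 + √18615873600.00) / 144000 ≈ 0.760.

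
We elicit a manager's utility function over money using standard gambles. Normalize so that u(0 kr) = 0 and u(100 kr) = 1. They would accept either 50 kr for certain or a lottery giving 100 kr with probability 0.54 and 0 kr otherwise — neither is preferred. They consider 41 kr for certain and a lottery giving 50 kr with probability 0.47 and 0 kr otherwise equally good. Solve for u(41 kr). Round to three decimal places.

First, u(50 kr) = 0.54·u(100 kr) + 0.46·u(0 kr) = 0.54.
Then u(41 kr) = 0.47·u(50 kr) + 0.53·u(0 kr) = 0.47·0.54 + 0.53·0.00 = 0.2538.

0.254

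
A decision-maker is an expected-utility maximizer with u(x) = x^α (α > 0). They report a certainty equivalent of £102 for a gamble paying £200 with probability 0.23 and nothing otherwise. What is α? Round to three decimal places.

Since u(0) = 0, the lottery's EU is 0.23·200^α.
Setting u(102) equal to that: 102^α = 0.23·200^α ⇒ (102/200)^α = 0.23.
Take logs: α = ln 0.23 / ln(102/200) ≈ 2.18265.

α ≈ 2.183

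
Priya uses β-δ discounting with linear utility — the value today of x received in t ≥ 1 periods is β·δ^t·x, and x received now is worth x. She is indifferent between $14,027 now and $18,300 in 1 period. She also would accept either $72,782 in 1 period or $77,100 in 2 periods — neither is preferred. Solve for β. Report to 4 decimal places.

Both payoffs in the second observation are in the future, so β drops out: δ^1·72782 = δ^2·77100 ⇒ δ = 72782/77100 = 0.94399.
Substituting δ into 14027 = β·δ·18300: β = 14027/(17275.105) ≈ 0.8120.

β ≈ 0.8120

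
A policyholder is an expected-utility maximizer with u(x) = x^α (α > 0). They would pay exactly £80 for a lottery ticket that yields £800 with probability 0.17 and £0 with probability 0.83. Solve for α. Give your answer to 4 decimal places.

EU(lottery) = 0.17·800^α + 0.83·0 = 0.17·800^α.
Indifference: 80^α = 0.17·800^α, so (80/800)^α = 0.17.
Taking logs: α·ln(80/800) = ln(0.17), so α = -1.7719568 / -2.3025851 ≈ 0.7696.

α ≈ 0.7696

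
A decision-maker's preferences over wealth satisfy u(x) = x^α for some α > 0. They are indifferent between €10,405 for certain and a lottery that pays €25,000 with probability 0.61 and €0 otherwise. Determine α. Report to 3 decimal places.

α ≈ 0.564

EU(lottery) = 0.61·25000^α + 0.39·0 = 0.61·25000^α.
Indifference: 10405^α = 0.61·25000^α, so (10405/25000)^α = 0.61.
α = ln(0.61) / ln(10405/25000) = -0.494296/-0.876589 ≈ 0.564.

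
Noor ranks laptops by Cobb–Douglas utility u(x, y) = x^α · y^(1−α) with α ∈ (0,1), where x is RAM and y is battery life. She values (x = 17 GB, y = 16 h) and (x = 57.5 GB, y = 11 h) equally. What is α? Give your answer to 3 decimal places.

α ≈ 0.235

Indifference: 17^α · 16^(1−α) = 57.5^α · 11^(1−α).
(17/57.5)^α = (11/16)^(1−α); take logs: α·ln(17/57.5) = (1−α)·ln(11/16), i.e. α·-1.218572 = (1−α)·-0.374693.
With A = -1.218572 and B = -0.374693: α·A = (1−α)·B, so α = B/(A+B) = -0.374693/-1.593265 ≈ 0.235.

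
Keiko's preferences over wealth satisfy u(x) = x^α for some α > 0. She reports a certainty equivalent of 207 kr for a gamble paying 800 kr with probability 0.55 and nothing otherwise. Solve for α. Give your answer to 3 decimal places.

α ≈ 0.442

The lottery's expected utility is 0.55·u(800) + 0.45·u(0) = 0.55·800^α (since u(0) = 0 for α > 0).
Indifference: 207^α = 0.55·800^α, so (207/800)^α = 0.55.
α = ln(0.55) / ln(207/800) = -0.597837/-1.351893 ≈ 0.442.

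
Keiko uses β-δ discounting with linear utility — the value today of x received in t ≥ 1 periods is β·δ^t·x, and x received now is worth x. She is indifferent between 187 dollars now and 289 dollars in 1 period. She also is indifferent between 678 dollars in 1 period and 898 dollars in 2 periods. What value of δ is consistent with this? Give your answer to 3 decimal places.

From the later pair, β·δ^1·678 = β·δ^2·898; dividing through, δ = 678/898 = 0.75501.

δ ≈ 0.755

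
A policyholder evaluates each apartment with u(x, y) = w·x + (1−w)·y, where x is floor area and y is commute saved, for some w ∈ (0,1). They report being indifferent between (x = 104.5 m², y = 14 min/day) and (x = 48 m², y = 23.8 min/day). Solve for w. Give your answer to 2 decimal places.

Equating utilities: w·104.5 + (1−w)·14 = w·48 + (1−w)·23.8.
Rearranging, 56.5·w − 9.8·(1−w) = 0.
So w/(1−w) = 9.8/56.5 = 0.1735, giving w = 9.8/(56.5+9.8) = 0.15.

w = 0.15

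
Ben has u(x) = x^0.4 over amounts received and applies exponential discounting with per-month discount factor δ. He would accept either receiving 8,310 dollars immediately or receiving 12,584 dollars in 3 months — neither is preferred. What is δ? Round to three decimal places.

Indifference means u(8310) = δ^3 · u(12584), so δ^3 = u(8310)/u(12584).
Since u(x) = x^0.4, δ^3 = (8310/12584)^0.4 = 0.66036^0.4 = 0.84706.
So δ = 0.84706^(1/3) ≈ 0.946.

δ ≈ 0.946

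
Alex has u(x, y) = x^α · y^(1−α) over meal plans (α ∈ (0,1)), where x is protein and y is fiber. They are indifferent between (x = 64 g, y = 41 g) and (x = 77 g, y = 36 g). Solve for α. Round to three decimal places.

Set the two utilities equal: 64^α·41^(1−α) = 77^α·36^(1−α).
(64/77)^α = (36/41)^(1−α); take logs: α·ln(64/77) = (1−α)·ln(36/41), i.e. α·-0.184922 = (1−α)·-0.130053.
So α/(1−α) = (-0.130053)/(-0.184922) = 0.703286, and α = 0.703286/1.703286 ≈ 0.413.

α ≈ 0.413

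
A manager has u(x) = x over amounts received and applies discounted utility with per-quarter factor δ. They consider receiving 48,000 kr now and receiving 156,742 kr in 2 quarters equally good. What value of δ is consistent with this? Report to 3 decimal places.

δ ≈ 0.553

Equating discounted utilities: u(48000) = δ^2·u(156742) ⇒ δ^2 = u(48000)/u(156742).
With u(x) = x: δ^2 = 48000/156742 = 0.30624.
So δ = 0.30624^(1/2) ≈ 0.553.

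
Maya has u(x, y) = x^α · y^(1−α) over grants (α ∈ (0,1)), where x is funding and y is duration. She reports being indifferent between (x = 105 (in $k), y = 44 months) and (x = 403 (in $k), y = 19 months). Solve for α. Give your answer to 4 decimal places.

The Cobb–Douglas utilities coincide, so 105^α·44^(1−α) = 403^α·19^(1−α).
Taking logs: α·ln 105 + (1−α)·ln 44 = α·ln 403 + (1−α)·ln 19, i.e. α·-1.3449762 = (1−α)·-0.8397507.
With A = -1.3449762 and B = -0.8397507: α·A = (1−α)·B, so α = B/(A+B) = -0.8397507/-2.1847269 ≈ 0.3844.

α ≈ 0.3844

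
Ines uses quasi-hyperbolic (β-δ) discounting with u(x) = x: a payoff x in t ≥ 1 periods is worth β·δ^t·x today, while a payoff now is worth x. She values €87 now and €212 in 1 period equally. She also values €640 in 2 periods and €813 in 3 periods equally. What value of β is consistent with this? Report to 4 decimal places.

From the later pair, β·δ^2·640 = β·δ^3·813; dividing through, δ = 640/813 = 0.78721.
The first indifference: 87 = β·δ·212, so β = 87/(δ·212) = 87/(0.78721·212) ≈ 0.5213.

β ≈ 0.5213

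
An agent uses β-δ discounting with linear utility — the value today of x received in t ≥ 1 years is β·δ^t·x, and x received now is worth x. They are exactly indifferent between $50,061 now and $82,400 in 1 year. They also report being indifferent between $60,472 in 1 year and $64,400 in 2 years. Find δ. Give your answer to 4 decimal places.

From the later pair, β·δ^1·60472 = β·δ^2·64400; dividing through, δ = 60472/64400 = 0.93901.

δ ≈ 0.9390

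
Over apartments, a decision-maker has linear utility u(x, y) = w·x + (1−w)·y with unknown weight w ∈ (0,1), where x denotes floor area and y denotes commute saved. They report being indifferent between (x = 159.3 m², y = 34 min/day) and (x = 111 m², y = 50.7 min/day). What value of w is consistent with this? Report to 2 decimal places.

u(159.3,34) = u(111,50.7) means w·159.3 + (1−w)·34 = w·111 + (1−w)·50.7.
Collecting terms: w·48.3 = (1−w)·16.7.
So w/(1−w) = 16.7/48.3 = 0.3458, giving w = 16.7/(48.3+16.7) = 0.26.

w = 0.26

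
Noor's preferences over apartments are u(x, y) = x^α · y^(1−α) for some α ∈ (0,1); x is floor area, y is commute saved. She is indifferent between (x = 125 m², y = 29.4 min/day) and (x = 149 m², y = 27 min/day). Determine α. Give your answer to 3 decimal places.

The Cobb–Douglas utilities coincide, so 125^α·29.4^(1−α) = 149^α·27^(1−α).
Taking logs: α·ln 125 + (1−α)·ln 29.4 = α·ln 149 + (1−α)·ln 27, i.e. α·-0.175633 = (1−α)·-0.085158.
Thus α·(-0.260791) = -0.085158, so α = -0.085158/-0.260791 ≈ 0.327.

α ≈ 0.327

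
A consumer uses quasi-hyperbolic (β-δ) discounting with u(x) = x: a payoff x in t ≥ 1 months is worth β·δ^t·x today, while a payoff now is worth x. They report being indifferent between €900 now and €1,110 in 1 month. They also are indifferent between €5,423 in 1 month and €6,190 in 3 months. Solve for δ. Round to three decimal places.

δ ≈ 0.936

From the later pair, β·δ^1·5423 = β·δ^3·6190; dividing through, δ^2 = 5423/6190 = 0.87609, so δ = 0.93600.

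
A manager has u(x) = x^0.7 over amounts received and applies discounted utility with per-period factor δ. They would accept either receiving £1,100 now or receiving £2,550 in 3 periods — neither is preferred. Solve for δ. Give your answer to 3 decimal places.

The payoff in 3 periods is discounted by δ^3, so u(1100) = δ^3·u(2550) and δ^3 = u(1100)/u(2550).
With u(x) = x^0.7: δ^3 = 1100^0.7/2550^0.7 = (1100/2550)^0.7 = 0.55513.
So δ = 0.55513^(1/3) ≈ 0.822.

δ ≈ 0.822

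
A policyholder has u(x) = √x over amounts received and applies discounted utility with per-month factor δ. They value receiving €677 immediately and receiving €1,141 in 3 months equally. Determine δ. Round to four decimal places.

The payoff in 3 months is discounted by δ^3, so u(677) = δ^3·u(1141) and δ^3 = u(677)/u(1141).
With u(x) = √x: δ^3 = √677/√1141 = √(677/1141) = 0.77029.
So δ = 0.77029^(1/3) ≈ 0.9167.

δ ≈ 0.9167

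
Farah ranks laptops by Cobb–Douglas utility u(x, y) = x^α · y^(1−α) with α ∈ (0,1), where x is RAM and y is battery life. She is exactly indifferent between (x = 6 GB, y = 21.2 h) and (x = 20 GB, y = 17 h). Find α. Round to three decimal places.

α ≈ 0.155

Set the two utilities equal: 6^α·21.2^(1−α) = 20^α·17^(1−α).
Taking logs: α·ln 6 + (1−α)·ln 21.2 = α·ln 20 + (1−α)·ln 17, i.e. α·-1.203973 = (1−α)·-0.220788.
So α/(1−α) = (-0.220788)/(-1.203973) = 0.183383, and α = 0.183383/1.183383 ≈ 0.155.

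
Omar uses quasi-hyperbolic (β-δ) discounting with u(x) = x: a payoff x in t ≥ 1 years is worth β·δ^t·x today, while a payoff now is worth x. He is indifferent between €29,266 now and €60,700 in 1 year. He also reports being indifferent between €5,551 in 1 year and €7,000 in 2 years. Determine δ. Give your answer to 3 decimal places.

δ ≈ 0.793

The second indifference involves only future payoffs, so β cancels: β·δ^1·5551 = β·δ^2·7000, giving δ = 5551/7000 = 0.79300.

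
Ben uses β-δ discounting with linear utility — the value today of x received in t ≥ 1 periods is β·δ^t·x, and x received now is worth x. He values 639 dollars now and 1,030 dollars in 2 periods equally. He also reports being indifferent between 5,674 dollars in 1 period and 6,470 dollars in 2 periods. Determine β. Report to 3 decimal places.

From the later pair, β·δ^1·5674 = β·δ^2·6470; dividing through, δ = 5674/6470 = 0.87697.
The first indifference: 639 = β·δ^2·1030, so β = 639/(δ^2·1030) = 639/(0.76908·1030) ≈ 0.807.

β ≈ 0.807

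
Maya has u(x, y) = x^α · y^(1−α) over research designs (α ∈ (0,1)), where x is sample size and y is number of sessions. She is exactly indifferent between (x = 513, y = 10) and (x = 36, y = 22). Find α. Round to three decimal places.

α ≈ 0.229

Indifference: 513^α · 10^(1−α) = 36^α · 22^(1−α).
(513/36)^α = (22/10)^(1−α); take logs: α·ln(513/36) = (1−α)·ln(22/10), i.e. α·2.656757 = (1−α)·0.788457.
So α/(1−α) = (0.788457)/(2.656757) = 0.296774, and α = 0.296774/1.296774 ≈ 0.229.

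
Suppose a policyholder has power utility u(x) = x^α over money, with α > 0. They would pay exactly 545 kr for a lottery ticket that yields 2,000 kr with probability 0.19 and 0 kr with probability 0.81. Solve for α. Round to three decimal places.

Since u(0) = 0, the lottery's EU is 0.19·2000^α.
Indifference: 545^α = 0.19·2000^α, so (545/2000)^α = 0.19.
α = ln(0.19) / ln(545/2000) = -1.660731/-1.300117 ≈ 1.277.

α ≈ 1.277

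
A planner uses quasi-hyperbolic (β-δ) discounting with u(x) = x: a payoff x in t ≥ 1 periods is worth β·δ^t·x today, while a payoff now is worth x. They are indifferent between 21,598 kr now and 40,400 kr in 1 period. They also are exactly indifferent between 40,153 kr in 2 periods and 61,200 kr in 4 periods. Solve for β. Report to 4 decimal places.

β ≈ 0.6600

The second indifference involves only future payoffs, so β cancels: β·δ^2·40153 = β·δ^4·61200, giving δ^2 = 40153/61200 = 0.65609, so δ = 0.81000.
The first indifference: 21598 = β·δ·40400, so β = 21598/(δ·40400) = 21598/(0.81000·40400) ≈ 0.6600.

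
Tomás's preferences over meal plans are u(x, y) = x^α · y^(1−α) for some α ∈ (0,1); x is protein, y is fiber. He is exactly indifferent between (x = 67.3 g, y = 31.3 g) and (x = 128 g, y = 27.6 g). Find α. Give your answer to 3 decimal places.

α ≈ 0.164

The Cobb–Douglas utilities coincide, so 67.3^α·31.3^(1−α) = 128^α·27.6^(1−α).
Rearrange to (67.3/128)^α = (27.6/31.3)^(1−α) and take logs: α·-0.642870 = (1−α)·-0.125802.
With A = -0.642870 and B = -0.125802: α·A = (1−α)·B, so α = B/(A+B) = -0.125802/-0.768672 ≈ 0.164.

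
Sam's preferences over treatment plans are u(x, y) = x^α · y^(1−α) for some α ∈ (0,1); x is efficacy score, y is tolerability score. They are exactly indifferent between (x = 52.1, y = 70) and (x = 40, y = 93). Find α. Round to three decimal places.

α ≈ 0.518

Set the two utilities equal: 52.1^α·70^(1−α) = 40^α·93^(1−α).
(52.1/40)^α = (93/70)^(1−α); take logs: α·ln(52.1/40) = (1−α)·ln(93/70), i.e. α·0.264285 = (1−α)·0.284104.
With A = 0.264285 and B = 0.284104: α·A = (1−α)·B, so α = B/(A+B) = 0.284104/0.548389 ≈ 0.518.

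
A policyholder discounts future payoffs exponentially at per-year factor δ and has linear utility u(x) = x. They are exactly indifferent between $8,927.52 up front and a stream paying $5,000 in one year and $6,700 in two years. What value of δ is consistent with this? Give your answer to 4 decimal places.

Present value of the stream is 5000·δ + 6700·δ². Indifference gives 5000δ + 6700δ² = 8927.52.
That is, 6700δ² + 5000δ − 8927.52 = 0, a quadratic in δ.
The positive root is δ = [−5000 + √(5000² + 4·6700·8927.52)] / (2·6700) = (−5000 + 16256.000)/13400 ≈ 0.8400.

δ ≈ 0.8400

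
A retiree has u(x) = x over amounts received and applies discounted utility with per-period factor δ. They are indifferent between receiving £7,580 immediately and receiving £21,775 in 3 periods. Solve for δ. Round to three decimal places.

δ ≈ 0.703

Indifference means u(7580) = δ^3 · u(21775), so δ^3 = u(7580)/u(21775).
With u(x) = x: δ^3 = 7580/21775 = 0.34811.
So δ = 0.34811^(1/3) ≈ 0.703.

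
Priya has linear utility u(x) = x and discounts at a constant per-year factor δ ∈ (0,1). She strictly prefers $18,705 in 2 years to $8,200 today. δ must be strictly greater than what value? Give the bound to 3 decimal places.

δ > 0.662

Under u(x) = x this choice says 8200 < δ^2·18705.
Hence δ^2 > 8200/18705 = 0.43839, and x ↦ x^(1/2) is increasing on (0,∞).
δ > 0.43839^(1/2) = 0.662.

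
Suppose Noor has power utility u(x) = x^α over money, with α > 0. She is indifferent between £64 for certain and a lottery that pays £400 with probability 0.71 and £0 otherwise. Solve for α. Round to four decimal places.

α ≈ 0.1869

Since u(0) = 0, the lottery's EU is 0.71·400^α.
Setting u(64) equal to that: 64^α = 0.71·400^α ⇒ (64/400)^α = 0.71.
Taking logs: α·ln(64/400) = ln(0.71), so α = -0.3424903 / -1.8325815 ≈ 0.1869.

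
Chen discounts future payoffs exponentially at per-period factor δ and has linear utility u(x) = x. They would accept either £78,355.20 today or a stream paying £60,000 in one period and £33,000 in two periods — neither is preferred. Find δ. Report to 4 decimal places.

The stream is worth 60000δ + 33000δ² today, so 60000δ + 33000δ² = 78355.20.
Rearranged: 33000δ² + 60000δ − 78355.20 = 0.
By the quadratic formula (taking the positive root), δ = (−60000 + √13942886400.00) / 66000 ≈ 0.8800.

δ ≈ 0.8800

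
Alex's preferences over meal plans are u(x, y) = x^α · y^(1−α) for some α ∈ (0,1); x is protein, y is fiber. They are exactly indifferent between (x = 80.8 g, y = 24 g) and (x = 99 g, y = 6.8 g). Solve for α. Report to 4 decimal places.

α ≈ 0.8613

Set the two utilities equal: 80.8^α·24^(1−α) = 99^α·6.8^(1−α).
Taking logs: α·ln 80.8 + (1−α)·ln 24 = α·ln 99 + (1−α)·ln 6.8, i.e. α·-0.2031429 = (1−α)·-1.2611312.
Thus α·(-1.4642741) = -1.2611312, so α = -1.2611312/-1.4642741 ≈ 0.8613.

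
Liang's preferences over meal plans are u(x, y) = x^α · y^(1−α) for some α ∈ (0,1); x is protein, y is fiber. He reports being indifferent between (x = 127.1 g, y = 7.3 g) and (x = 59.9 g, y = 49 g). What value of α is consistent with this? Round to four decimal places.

α ≈ 0.7168

Indifference: 127.1^α · 7.3^(1−α) = 59.9^α · 49^(1−α).
Rearrange to (127.1/59.9)^α = (49/7.3)^(1−α) and take logs: α·0.7522977 = (1−α)·1.9039459.
With A = 0.7522977 and B = 1.9039459: α·A = (1−α)·B, so α = B/(A+B) = 1.9039459/2.6562436 ≈ 0.7168.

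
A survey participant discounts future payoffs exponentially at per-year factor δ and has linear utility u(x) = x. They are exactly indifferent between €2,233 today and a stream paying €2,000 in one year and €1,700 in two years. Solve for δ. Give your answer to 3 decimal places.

δ ≈ 0.700

The stream is worth 2000δ + 1700δ² today, so 2000δ + 1700δ² = 2233.
That is, 1700δ² + 2000δ − 2233 = 0, a quadratic in δ.
By the quadratic formula (taking the positive root), δ = (−2000 + √19184400.00) / 3400 ≈ 0.700.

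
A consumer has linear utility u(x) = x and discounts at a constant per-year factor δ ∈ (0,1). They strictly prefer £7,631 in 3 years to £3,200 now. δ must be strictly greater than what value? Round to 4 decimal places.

Under u(x) = x this choice says 3200 < δ^3·7631.
Hence δ^3 > 3200/7631 = 0.41934, and x ↦ x^(1/3) is increasing on (0,∞).
δ > (3200/7631)^(1/3) ≈ 0.7485.

δ > 0.7485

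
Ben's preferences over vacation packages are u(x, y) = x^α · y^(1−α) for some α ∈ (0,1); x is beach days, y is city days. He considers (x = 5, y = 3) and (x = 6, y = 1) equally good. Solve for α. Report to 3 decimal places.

Set the two utilities equal: 5^α·3^(1−α) = 6^α·1^(1−α).
Taking logs: α·ln 5 + (1−α)·ln 3 = α·ln 6 + (1−α)·ln 1, i.e. α·-0.182322 = (1−α)·-1.098612.
With A = -0.182322 and B = -1.098612: α·A = (1−α)·B, so α = B/(A+B) = -1.098612/-1.280934 ≈ 0.858.

α ≈ 0.858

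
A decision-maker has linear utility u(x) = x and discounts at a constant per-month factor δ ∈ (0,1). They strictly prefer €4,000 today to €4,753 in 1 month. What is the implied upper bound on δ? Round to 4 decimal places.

δ < 0.8416

The preference means 4000 > δ·4753.
Dividing through by 4753 gives δ < 0.84157.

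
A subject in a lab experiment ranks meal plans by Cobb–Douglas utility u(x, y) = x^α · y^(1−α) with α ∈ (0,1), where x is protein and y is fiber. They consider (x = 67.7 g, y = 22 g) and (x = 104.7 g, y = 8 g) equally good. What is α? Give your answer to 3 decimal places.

Set the two utilities equal: 67.7^α·22^(1−α) = 104.7^α·8^(1−α).
(67.7/104.7)^α = (8/22)^(1−α); take logs: α·ln(67.7/104.7) = (1−α)·ln(8/22), i.e. α·-0.436013 = (1−α)·-1.011601.
So α/(1−α) = (-1.011601)/(-0.436013) = 2.320117, and α = 2.320117/3.320117 ≈ 0.699.

α ≈ 0.699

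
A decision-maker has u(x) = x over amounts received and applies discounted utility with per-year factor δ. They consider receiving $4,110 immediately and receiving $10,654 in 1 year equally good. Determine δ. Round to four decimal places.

δ ≈ 0.3858

Indifference means u(4110) = δ · u(10654), so δ = u(4110)/u(10654).
With u(x) = x: δ = 4110/10654 = 0.38577.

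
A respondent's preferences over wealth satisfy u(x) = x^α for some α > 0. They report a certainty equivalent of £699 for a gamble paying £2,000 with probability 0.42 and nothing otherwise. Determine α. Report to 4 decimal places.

α ≈ 0.8252

Since u(0) = 0, the lottery's EU is 0.42·2000^α.
Setting u(699) equal to that: 699^α = 0.42·2000^α ⇒ (699/2000)^α = 0.42.
Taking logs: α·ln(699/2000) = ln(0.42), so α = -0.8675006 / -1.0512517 ≈ 0.8252.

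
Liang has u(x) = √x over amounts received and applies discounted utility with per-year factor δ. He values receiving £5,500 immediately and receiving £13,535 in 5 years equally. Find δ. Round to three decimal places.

The payoff in 5 years is discounted by δ^5, so u(5500) = δ^5·u(13535) and δ^5 = u(5500)/u(13535).
Since u(x) = √x, δ^5 = √(5500/13535) = 0.63746.
Hence δ = (0.63746)^(1/5) = 0.91388.

δ ≈ 0.914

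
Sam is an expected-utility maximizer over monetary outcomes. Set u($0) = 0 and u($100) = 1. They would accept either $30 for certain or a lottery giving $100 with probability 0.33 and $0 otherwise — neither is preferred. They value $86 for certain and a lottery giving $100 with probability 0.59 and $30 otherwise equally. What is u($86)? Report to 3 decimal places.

0.725

From the first indifference, u($30) = 0.33·u($100) + 0.67·u($0) = 0.33·1 + 0.67·0 = 0.33.
Chaining: u($86) = 0.59·1.00 + 0.41·0.33 = 0.7253.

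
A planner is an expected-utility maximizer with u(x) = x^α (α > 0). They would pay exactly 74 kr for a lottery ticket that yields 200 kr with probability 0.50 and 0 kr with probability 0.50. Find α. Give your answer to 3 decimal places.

EU(lottery) = 0.50·200^α + 0.50·0 = 0.50·200^α.
Indifference: 74^α = 0.50·200^α, so (74/200)^α = 0.50.
α = ln(0.50) / ln(74/200) = -0.693147/-0.994252 ≈ 0.697.

α ≈ 0.697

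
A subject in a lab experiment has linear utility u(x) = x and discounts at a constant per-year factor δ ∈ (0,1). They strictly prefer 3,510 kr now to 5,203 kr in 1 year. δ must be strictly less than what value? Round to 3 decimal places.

δ < 0.675

The preference means 3510 > δ·5203.
So δ < 3510/5203 = 0.67461.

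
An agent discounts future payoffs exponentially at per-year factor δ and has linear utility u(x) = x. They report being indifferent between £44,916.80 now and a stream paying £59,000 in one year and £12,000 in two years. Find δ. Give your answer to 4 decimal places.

δ ≈ 0.6700

Equating present values: 44916.80 = 59000δ + 12000δ².
So 12000δ² + 59000δ − 44916.80 = 0.
δ = (−59000 + √(59000² + 4·12000·44916.80)) / (2·12000) = (−59000 + √5637006400.00) / 24000 ≈ 0.6700.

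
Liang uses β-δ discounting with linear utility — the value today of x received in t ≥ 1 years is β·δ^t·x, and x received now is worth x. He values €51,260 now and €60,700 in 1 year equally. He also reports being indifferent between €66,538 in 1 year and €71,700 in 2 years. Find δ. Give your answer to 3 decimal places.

δ ≈ 0.928

The second indifference involves only future payoffs, so β cancels: β·δ^1·66538 = β·δ^2·71700, giving δ = 66538/71700 = 0.92801.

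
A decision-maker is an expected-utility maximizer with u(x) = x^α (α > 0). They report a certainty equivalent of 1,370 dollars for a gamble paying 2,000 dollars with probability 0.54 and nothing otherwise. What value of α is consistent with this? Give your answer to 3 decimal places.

The lottery's expected utility is 0.54·u(2000) + 0.46·u(0) = 0.54·2000^α (since u(0) = 0 for α > 0).
Setting u(1370) equal to that: 1370^α = 0.54·2000^α ⇒ (1370/2000)^α = 0.54.
α = ln(0.54) / ln(1370/2000) = -0.616186/-0.378336 ≈ 1.629.

α ≈ 1.629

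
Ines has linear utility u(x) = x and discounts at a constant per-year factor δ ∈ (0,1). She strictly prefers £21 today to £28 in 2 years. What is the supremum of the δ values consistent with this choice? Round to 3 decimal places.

δ < 0.866

Under u(x) = x this choice says 21 > δ^2·28.
So δ^2 < 21/28 = 0.75000; taking the square root of both positive sides preserves the inequality.
δ < 0.75000^(1/2) = 0.866.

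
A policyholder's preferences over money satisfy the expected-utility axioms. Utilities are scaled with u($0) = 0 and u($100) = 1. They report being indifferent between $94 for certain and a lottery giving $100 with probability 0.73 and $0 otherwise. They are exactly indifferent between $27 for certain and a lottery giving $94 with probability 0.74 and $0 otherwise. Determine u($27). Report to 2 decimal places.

From the first indifference, u($94) = 0.73·u($100) + 0.27·u($0) = 0.73·1 + 0.27·0 = 0.73.
Then u($27) = 0.74·u($94) + 0.26·u($0) = 0.74·0.73 + 0.26·0.00 = 0.5402.

0.54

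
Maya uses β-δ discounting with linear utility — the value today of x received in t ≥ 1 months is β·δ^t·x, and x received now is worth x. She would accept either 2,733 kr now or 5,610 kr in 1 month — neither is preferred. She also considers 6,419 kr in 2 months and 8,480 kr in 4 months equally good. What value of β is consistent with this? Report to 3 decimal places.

The second indifference involves only future payoffs, so β cancels: β·δ^2·6419 = β·δ^4·8480, giving δ^2 = 6419/8480 = 0.75696, so δ = 0.87003.
Substituting δ into 2733 = β·δ·5610: β = 2733/(4880.886) ≈ 0.560.

β ≈ 0.560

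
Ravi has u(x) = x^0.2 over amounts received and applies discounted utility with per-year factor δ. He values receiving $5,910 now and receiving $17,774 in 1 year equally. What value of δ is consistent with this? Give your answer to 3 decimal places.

δ ≈ 0.802

The payoff in 1 year is discounted by δ, so u(5910) = δ·u(17774) and δ = u(5910)/u(17774).
Since u(x) = x^0.2, δ = (5910/17774)^0.2 = 0.33251^0.2 = 0.80234.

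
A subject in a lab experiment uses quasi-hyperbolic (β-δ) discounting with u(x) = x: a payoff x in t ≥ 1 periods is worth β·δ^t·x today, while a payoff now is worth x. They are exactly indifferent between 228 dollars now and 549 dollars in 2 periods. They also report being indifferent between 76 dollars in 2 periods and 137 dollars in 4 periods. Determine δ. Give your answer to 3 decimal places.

δ ≈ 0.745

Both payoffs in the second observation are in the future, so β drops out: δ^2·76 = δ^4·137 ⇒ δ^2 = 76/137 = 0.55474, so δ = 0.74481.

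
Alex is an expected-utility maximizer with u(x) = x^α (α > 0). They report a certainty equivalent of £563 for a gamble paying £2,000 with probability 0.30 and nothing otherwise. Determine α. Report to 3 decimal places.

EU(lottery) = 0.30·2000^α + 0.70·0 = 0.30·2000^α.
Equating: 563^α = 0.30·2000^α, i.e. 0.2815^α = 0.30.
Take logs: α = ln 0.30 / ln(563/2000) ≈ 0.94979.

α ≈ 0.950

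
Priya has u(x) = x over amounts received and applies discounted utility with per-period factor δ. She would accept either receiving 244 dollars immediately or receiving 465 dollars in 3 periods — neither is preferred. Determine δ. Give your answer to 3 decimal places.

δ ≈ 0.807

Indifference means u(244) = δ^3 · u(465), so δ^3 = u(244)/u(465).
With u(x) = x: δ^3 = 244/465 = 0.52473.
Taking the cube root: δ = 0.52473^(1/3) ≈ 0.807.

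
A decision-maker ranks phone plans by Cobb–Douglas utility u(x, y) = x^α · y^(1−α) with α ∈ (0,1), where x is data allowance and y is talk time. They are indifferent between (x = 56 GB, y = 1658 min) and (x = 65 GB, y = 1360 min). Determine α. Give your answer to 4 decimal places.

α ≈ 0.5707

The Cobb–Douglas utilities coincide, so 56^α·1658^(1−α) = 65^α·1360^(1−α).
Rearrange to (56/65)^α = (1360/1658)^(1−α) and take logs: α·-0.1490356 = (1−α)·-0.1981274.
So α/(1−α) = (-0.1981274)/(-0.1490356) = 1.3293965, and α = 1.3293965/2.3293965 ≈ 0.5707.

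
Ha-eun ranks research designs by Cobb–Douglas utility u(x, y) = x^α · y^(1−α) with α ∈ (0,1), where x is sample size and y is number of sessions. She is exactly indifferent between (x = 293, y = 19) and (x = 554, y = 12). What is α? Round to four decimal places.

α ≈ 0.4191

The Cobb–Douglas utilities coincide, so 293^α·19^(1−α) = 554^α·12^(1−α).
Taking logs: α·ln 293 + (1−α)·ln 19 = α·ln 554 + (1−α)·ln 12, i.e. α·-0.6369921 = (1−α)·-0.4595323.
So α/(1−α) = (-0.4595323)/(-0.6369921) = 0.7214097, and α = 0.7214097/1.7214097 ≈ 0.4191.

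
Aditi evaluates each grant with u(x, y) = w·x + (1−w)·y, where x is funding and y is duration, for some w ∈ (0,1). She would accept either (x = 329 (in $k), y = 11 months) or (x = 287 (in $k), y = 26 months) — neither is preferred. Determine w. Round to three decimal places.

w = 0.263

Indifference: w·329 + (1−w)·11 = w·287 + (1−w)·26.
Rearranging, 42·w − 15·(1−w) = 0.
The marginal rate of substitution is 15/42, so w = 15/(42+15) = 0.263.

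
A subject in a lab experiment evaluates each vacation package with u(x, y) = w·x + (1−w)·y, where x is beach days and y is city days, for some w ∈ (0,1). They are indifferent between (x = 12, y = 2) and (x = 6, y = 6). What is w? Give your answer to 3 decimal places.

w = 0.400

Indifference: w·12 + (1−w)·2 = w·6 + (1−w)·6.
Collecting terms: w·6 = (1−w)·4.
Hence w = 4/(6+4) = 4/10 = 0.400.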